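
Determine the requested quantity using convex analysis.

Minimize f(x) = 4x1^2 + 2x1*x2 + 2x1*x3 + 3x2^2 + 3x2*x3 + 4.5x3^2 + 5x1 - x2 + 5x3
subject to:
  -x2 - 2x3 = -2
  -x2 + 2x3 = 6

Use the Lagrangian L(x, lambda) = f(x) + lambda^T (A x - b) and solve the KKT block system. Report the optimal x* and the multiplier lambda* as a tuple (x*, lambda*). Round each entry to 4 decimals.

Form the Lagrangian:
  L(x, lambda) = (1/2) x^T Q x + c^T x + lambda^T (A x - b)
Stationarity (grad_x L = 0): Q x + c + A^T lambda = 0.
Primal feasibility: A x = b.

This gives the KKT block system:
  [ Q   A^T ] [ x     ]   [-c ]
  [ A    0  ] [ lambda ] = [ b ]

Solving the linear system:
  x*      = (-0.625, -2, 2)
  lambda* = (-0.1875, -8.0625)
  f(x*)   = 28.4375

x* = (-0.625, -2, 2), lambda* = (-0.1875, -8.0625)


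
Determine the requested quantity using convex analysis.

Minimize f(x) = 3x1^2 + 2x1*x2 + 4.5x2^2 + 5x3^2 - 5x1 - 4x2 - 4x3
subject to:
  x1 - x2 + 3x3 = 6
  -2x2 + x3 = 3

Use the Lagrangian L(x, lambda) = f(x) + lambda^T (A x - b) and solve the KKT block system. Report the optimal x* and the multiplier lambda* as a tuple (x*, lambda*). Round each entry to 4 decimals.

Form the Lagrangian:
  L(x, lambda) = (1/2) x^T Q x + c^T x + lambda^T (A x - b)
Stationarity (grad_x L = 0): Q x + c + A^T lambda = 0.
Primal feasibility: A x = b.

This gives the KKT block system:
  [ Q   A^T ] [ x     ]   [-c ]
  [ A    0  ] [ lambda ] = [ b ]

Solving the linear system:
  x*      = (1.3855, -0.8771, 1.2458)
  lambda* = (-1.5587, -3.7821)
  f(x*)   = 6.148

x* = (1.3855, -0.8771, 1.2458), lambda* = (-1.5587, -3.7821)


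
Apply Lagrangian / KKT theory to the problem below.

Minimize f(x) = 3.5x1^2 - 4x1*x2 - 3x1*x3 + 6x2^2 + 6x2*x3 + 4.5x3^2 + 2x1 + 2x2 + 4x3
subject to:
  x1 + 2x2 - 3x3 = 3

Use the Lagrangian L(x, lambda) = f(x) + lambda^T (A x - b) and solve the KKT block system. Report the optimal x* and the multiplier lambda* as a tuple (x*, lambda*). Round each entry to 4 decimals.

Form the Lagrangian:
  L(x, lambda) = (1/2) x^T Q x + c^T x + lambda^T (A x - b)
Stationarity (grad_x L = 0): Q x + c + A^T lambda = 0.
Primal feasibility: A x = b.

This gives the KKT block system:
  [ Q   A^T ] [ x     ]   [-c ]
  [ A    0  ] [ lambda ] = [ b ]

Solving the linear system:
  x*      = (-0.4667, 0.2667, -0.9778)
  lambda* = (-0.6)
  f(x*)   = -1.2556

x* = (-0.4667, 0.2667, -0.9778), lambda* = (-0.6)


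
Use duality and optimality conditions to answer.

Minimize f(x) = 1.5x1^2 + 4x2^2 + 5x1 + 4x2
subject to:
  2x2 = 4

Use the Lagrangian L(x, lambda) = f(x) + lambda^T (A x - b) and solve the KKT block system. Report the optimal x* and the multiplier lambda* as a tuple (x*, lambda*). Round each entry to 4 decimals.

Form the Lagrangian:
  L(x, lambda) = (1/2) x^T Q x + c^T x + lambda^T (A x - b)
Stationarity (grad_x L = 0): Q x + c + A^T lambda = 0.
Primal feasibility: A x = b.

This gives the KKT block system:
  [ Q   A^T ] [ x     ]   [-c ]
  [ A    0  ] [ lambda ] = [ b ]

Solving the linear system:
  x*      = (-1.6667, 2)
  lambda* = (-10)
  f(x*)   = 19.8333

x* = (-1.6667, 2), lambda* = (-10)


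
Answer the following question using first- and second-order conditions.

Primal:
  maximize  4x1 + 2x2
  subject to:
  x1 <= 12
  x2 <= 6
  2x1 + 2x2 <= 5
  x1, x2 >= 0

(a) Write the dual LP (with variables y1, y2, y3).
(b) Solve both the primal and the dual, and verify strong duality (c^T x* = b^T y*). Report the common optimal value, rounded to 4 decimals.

The standard primal-dual pair for 'max c^T x s.t. A x <= b, x >= 0' is:
  Dual:  min b^T y  s.t.  A^T y >= c,  y >= 0.

So the dual LP is:
  minimize  12y1 + 6y2 + 5y3
  subject to:
    y1 + 2y3 >= 4
    y2 + 2y3 >= 2
    y1, y2, y3 >= 0

Solving the primal: x* = (2.5, 0).
  primal value c^T x* = 10.
Solving the dual: y* = (0, 0, 2).
  dual value b^T y* = 10.
Strong duality: c^T x* = b^T y*. Confirmed.

10


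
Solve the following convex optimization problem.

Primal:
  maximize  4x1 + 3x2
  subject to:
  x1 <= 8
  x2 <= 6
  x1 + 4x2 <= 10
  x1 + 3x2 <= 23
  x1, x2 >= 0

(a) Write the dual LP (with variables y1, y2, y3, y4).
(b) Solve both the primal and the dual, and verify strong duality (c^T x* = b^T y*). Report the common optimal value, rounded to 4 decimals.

The standard primal-dual pair for 'max c^T x s.t. A x <= b, x >= 0' is:
  Dual:  min b^T y  s.t.  A^T y >= c,  y >= 0.

So the dual LP is:
  minimize  8y1 + 6y2 + 10y3 + 23y4
  subject to:
    y1 + y3 + y4 >= 4
    y2 + 4y3 + 3y4 >= 3
    y1, y2, y3, y4 >= 0

Solving the primal: x* = (8, 0.5).
  primal value c^T x* = 33.5.
Solving the dual: y* = (3.25, 0, 0.75, 0).
  dual value b^T y* = 33.5.
Strong duality: c^T x* = b^T y*. Confirmed.

33.5


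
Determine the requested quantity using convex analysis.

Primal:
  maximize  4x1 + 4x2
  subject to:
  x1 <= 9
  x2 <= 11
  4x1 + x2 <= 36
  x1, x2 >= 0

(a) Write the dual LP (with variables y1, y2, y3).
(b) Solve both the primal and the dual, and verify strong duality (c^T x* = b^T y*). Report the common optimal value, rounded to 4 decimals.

The standard primal-dual pair for 'max c^T x s.t. A x <= b, x >= 0' is:
  Dual:  min b^T y  s.t.  A^T y >= c,  y >= 0.

So the dual LP is:
  minimize  9y1 + 11y2 + 36y3
  subject to:
    y1 + 4y3 >= 4
    y2 + y3 >= 4
    y1, y2, y3 >= 0

Solving the primal: x* = (6.25, 11).
  primal value c^T x* = 69.
Solving the dual: y* = (0, 3, 1).
  dual value b^T y* = 69.
Strong duality: c^T x* = b^T y*. Confirmed.

69


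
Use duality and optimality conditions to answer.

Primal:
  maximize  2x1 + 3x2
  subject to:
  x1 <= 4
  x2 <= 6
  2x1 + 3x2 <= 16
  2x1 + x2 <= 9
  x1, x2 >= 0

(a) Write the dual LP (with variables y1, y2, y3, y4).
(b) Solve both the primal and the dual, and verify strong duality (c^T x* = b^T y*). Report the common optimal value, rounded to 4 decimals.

The standard primal-dual pair for 'max c^T x s.t. A x <= b, x >= 0' is:
  Dual:  min b^T y  s.t.  A^T y >= c,  y >= 0.

So the dual LP is:
  minimize  4y1 + 6y2 + 16y3 + 9y4
  subject to:
    y1 + 2y3 + 2y4 >= 2
    y2 + 3y3 + y4 >= 3
    y1, y2, y3, y4 >= 0

Solving the primal: x* = (2.75, 3.5).
  primal value c^T x* = 16.
Solving the dual: y* = (0, 0, 1, 0).
  dual value b^T y* = 16.
Strong duality: c^T x* = b^T y*. Confirmed.

16


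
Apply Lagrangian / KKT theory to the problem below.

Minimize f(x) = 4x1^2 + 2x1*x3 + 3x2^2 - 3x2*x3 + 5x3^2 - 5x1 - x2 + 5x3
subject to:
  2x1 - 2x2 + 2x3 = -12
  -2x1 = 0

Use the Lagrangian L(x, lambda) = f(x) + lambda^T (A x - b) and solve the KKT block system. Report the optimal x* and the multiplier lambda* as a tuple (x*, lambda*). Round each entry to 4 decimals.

Form the Lagrangian:
  L(x, lambda) = (1/2) x^T Q x + c^T x + lambda^T (A x - b)
Stationarity (grad_x L = 0): Q x + c + A^T lambda = 0.
Primal feasibility: A x = b.

This gives the KKT block system:
  [ Q   A^T ] [ x     ]   [-c ]
  [ A    0  ] [ lambda ] = [ b ]

Solving the linear system:
  x*      = (0, 3.8, -2.2)
  lambda* = (14.2, 9.5)
  f(x*)   = 77.8

x* = (0, 3.8, -2.2), lambda* = (14.2, 9.5)


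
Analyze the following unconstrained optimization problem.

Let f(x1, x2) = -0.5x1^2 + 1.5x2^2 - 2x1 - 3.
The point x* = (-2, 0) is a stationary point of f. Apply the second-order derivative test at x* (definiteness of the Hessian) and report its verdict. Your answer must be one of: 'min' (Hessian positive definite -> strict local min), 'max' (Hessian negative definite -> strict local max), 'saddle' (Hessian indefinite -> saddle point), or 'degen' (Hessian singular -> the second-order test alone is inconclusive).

Compute the Hessian H = grad^2 f:
  H = [[-1, 0], [0, 3]]
Verify stationarity: grad f(x*) = H x* + g = (0, 0).
Eigenvalues of H: -1, 3.
Eigenvalues have mixed signs, so H is indefinite -> x* is a saddle point.

saddle


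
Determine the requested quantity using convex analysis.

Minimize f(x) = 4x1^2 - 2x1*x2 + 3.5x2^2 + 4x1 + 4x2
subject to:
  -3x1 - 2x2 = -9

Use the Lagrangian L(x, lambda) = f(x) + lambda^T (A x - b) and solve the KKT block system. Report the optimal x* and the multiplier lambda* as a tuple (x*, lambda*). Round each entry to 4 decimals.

Form the Lagrangian:
  L(x, lambda) = (1/2) x^T Q x + c^T x + lambda^T (A x - b)
Stationarity (grad_x L = 0): Q x + c + A^T lambda = 0.
Primal feasibility: A x = b.

This gives the KKT block system:
  [ Q   A^T ] [ x     ]   [-c ]
  [ A    0  ] [ lambda ] = [ b ]

Solving the linear system:
  x*      = (1.958, 1.563)
  lambda* = (5.5126)
  f(x*)   = 31.8487

x* = (1.958, 1.563), lambda* = (5.5126)


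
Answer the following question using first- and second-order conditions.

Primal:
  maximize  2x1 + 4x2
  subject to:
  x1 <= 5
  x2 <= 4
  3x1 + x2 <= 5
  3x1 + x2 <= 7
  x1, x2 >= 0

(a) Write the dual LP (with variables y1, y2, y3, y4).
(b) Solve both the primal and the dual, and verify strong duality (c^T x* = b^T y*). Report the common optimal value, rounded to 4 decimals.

The standard primal-dual pair for 'max c^T x s.t. A x <= b, x >= 0' is:
  Dual:  min b^T y  s.t.  A^T y >= c,  y >= 0.

So the dual LP is:
  minimize  5y1 + 4y2 + 5y3 + 7y4
  subject to:
    y1 + 3y3 + 3y4 >= 2
    y2 + y3 + y4 >= 4
    y1, y2, y3, y4 >= 0

Solving the primal: x* = (0.3333, 4).
  primal value c^T x* = 16.6667.
Solving the dual: y* = (0, 3.3333, 0.6667, 0).
  dual value b^T y* = 16.6667.
Strong duality: c^T x* = b^T y*. Confirmed.

16.6667


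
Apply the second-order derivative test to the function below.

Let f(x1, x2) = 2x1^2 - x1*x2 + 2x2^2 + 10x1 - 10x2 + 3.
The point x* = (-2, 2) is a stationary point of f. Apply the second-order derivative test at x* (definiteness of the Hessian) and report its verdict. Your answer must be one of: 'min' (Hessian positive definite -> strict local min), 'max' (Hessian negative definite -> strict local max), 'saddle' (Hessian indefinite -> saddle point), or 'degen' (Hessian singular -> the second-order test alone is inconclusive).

Compute the Hessian H = grad^2 f:
  H = [[4, -1], [-1, 4]]
Verify stationarity: grad f(x*) = H x* + g = (0, 0).
Eigenvalues of H: 3, 5.
Both eigenvalues > 0, so H is positive definite -> x* is a strict local min.

min


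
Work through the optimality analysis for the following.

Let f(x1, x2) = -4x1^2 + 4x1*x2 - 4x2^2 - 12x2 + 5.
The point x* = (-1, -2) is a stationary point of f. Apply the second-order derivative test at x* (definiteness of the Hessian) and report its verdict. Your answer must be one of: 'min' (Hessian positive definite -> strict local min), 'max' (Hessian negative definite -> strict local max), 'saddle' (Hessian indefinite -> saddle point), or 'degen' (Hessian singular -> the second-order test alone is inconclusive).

Compute the Hessian H = grad^2 f:
  H = [[-8, 4], [4, -8]]
Verify stationarity: grad f(x*) = H x* + g = (0, 0).
Eigenvalues of H: -12, -4.
Both eigenvalues < 0, so H is negative definite -> x* is a strict local max.

max


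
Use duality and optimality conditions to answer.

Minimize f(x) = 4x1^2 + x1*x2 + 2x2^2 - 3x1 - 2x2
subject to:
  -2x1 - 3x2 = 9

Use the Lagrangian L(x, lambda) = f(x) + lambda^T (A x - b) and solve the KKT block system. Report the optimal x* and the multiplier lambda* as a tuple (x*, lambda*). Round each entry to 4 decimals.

Form the Lagrangian:
  L(x, lambda) = (1/2) x^T Q x + c^T x + lambda^T (A x - b)
Stationarity (grad_x L = 0): Q x + c + A^T lambda = 0.
Primal feasibility: A x = b.

This gives the KKT block system:
  [ Q   A^T ] [ x     ]   [-c ]
  [ A    0  ] [ lambda ] = [ b ]

Solving the linear system:
  x*      = (-0.3947, -2.7368)
  lambda* = (-4.4474)
  f(x*)   = 23.3421

x* = (-0.3947, -2.7368), lambda* = (-4.4474)


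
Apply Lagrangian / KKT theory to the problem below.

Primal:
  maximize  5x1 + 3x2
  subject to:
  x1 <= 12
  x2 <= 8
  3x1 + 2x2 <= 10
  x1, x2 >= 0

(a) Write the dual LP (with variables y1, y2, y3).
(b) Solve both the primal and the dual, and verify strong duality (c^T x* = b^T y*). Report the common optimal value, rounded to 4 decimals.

The standard primal-dual pair for 'max c^T x s.t. A x <= b, x >= 0' is:
  Dual:  min b^T y  s.t.  A^T y >= c,  y >= 0.

So the dual LP is:
  minimize  12y1 + 8y2 + 10y3
  subject to:
    y1 + 3y3 >= 5
    y2 + 2y3 >= 3
    y1, y2, y3 >= 0

Solving the primal: x* = (3.3333, 0).
  primal value c^T x* = 16.6667.
Solving the dual: y* = (0, 0, 1.6667).
  dual value b^T y* = 16.6667.
Strong duality: c^T x* = b^T y*. Confirmed.

16.6667


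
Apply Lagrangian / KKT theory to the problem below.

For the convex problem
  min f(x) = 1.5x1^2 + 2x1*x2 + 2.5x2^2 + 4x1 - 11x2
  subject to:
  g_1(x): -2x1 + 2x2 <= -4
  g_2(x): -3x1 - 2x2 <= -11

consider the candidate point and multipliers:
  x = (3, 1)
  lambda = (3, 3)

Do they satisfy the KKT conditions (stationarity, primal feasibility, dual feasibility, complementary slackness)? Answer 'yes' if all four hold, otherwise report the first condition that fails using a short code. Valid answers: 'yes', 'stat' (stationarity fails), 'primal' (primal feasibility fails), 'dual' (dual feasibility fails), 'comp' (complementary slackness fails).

Gradient of f: grad f(x) = Q x + c = (15, 0)
Constraint values g_i(x) = a_i^T x - b_i:
  g_1((3, 1)) = 0
  g_2((3, 1)) = 0
Stationarity residual: grad f(x) + sum_i lambda_i a_i = (0, 0)
  -> stationarity OK
Primal feasibility (all g_i <= 0): OK
Dual feasibility (all lambda_i >= 0): OK
Complementary slackness (lambda_i * g_i(x) = 0 for all i): OK

Verdict: yes, KKT holds.

yes


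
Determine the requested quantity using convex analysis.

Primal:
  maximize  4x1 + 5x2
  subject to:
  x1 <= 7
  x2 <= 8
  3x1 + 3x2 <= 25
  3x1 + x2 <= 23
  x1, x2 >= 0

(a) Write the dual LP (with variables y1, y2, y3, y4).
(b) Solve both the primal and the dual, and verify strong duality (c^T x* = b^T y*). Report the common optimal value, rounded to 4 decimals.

The standard primal-dual pair for 'max c^T x s.t. A x <= b, x >= 0' is:
  Dual:  min b^T y  s.t.  A^T y >= c,  y >= 0.

So the dual LP is:
  minimize  7y1 + 8y2 + 25y3 + 23y4
  subject to:
    y1 + 3y3 + 3y4 >= 4
    y2 + 3y3 + y4 >= 5
    y1, y2, y3, y4 >= 0

Solving the primal: x* = (0.3333, 8).
  primal value c^T x* = 41.3333.
Solving the dual: y* = (0, 1, 1.3333, 0).
  dual value b^T y* = 41.3333.
Strong duality: c^T x* = b^T y*. Confirmed.

41.3333


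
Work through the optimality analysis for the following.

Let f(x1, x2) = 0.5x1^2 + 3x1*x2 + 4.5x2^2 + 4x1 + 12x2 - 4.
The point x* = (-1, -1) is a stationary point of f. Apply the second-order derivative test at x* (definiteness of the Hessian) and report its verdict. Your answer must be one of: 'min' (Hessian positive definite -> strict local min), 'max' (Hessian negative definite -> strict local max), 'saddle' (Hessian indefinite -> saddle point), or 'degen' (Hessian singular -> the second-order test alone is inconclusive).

Compute the Hessian H = grad^2 f:
  H = [[1, 3], [3, 9]]
Verify stationarity: grad f(x*) = H x* + g = (0, 0).
Eigenvalues of H: 0, 10.
H has a zero eigenvalue (singular; positive semidefinite but not definite), so H is neither positive definite, negative definite, nor indefinite. The second-order test alone is inconclusive -> degen.
(Indeed, f is constant along the null direction of H through x*, so x* is not a strict local extremum.)

degen


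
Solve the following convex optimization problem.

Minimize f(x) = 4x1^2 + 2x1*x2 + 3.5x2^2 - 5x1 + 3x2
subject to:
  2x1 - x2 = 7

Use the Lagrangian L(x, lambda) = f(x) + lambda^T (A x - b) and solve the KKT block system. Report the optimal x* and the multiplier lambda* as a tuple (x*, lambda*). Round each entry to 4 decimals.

Form the Lagrangian:
  L(x, lambda) = (1/2) x^T Q x + c^T x + lambda^T (A x - b)
Stationarity (grad_x L = 0): Q x + c + A^T lambda = 0.
Primal feasibility: A x = b.

This gives the KKT block system:
  [ Q   A^T ] [ x     ]   [-c ]
  [ A    0  ] [ lambda ] = [ b ]

Solving the linear system:
  x*      = (2.5227, -1.9545)
  lambda* = (-5.6364)
  f(x*)   = 10.4886

x* = (2.5227, -1.9545), lambda* = (-5.6364)


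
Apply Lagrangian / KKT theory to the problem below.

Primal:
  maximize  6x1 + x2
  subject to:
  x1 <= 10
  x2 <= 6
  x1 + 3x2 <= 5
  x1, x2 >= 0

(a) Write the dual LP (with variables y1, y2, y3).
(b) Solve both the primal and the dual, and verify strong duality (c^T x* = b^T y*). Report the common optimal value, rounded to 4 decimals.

The standard primal-dual pair for 'max c^T x s.t. A x <= b, x >= 0' is:
  Dual:  min b^T y  s.t.  A^T y >= c,  y >= 0.

So the dual LP is:
  minimize  10y1 + 6y2 + 5y3
  subject to:
    y1 + y3 >= 6
    y2 + 3y3 >= 1
    y1, y2, y3 >= 0

Solving the primal: x* = (5, 0).
  primal value c^T x* = 30.
Solving the dual: y* = (0, 0, 6).
  dual value b^T y* = 30.
Strong duality: c^T x* = b^T y*. Confirmed.

30


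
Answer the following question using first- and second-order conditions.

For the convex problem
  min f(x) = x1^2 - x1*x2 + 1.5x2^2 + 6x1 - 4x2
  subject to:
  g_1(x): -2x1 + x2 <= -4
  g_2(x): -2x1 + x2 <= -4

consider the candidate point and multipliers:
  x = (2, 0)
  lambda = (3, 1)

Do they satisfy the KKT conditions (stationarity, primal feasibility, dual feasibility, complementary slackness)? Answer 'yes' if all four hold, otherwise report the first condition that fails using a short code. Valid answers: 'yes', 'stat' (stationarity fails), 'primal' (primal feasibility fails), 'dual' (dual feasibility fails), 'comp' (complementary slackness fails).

Gradient of f: grad f(x) = Q x + c = (10, -6)
Constraint values g_i(x) = a_i^T x - b_i:
  g_1((2, 0)) = 0
  g_2((2, 0)) = 0
Stationarity residual: grad f(x) + sum_i lambda_i a_i = (2, -2)
  -> stationarity FAILS
Primal feasibility (all g_i <= 0): OK
Dual feasibility (all lambda_i >= 0): OK
Complementary slackness (lambda_i * g_i(x) = 0 for all i): OK

Verdict: the first failing condition is stationarity -> stat.

stat


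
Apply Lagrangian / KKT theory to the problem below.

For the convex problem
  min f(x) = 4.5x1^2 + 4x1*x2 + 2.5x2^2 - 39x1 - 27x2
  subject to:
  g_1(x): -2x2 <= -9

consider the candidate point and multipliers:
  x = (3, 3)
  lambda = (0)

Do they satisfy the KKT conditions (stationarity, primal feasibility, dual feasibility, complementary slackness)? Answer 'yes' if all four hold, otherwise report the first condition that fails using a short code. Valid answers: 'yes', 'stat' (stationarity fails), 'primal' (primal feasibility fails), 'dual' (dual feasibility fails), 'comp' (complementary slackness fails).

Gradient of f: grad f(x) = Q x + c = (0, 0)
Constraint values g_i(x) = a_i^T x - b_i:
  g_1((3, 3)) = 3
Stationarity residual: grad f(x) + sum_i lambda_i a_i = (0, 0)
  -> stationarity OK
Primal feasibility (all g_i <= 0): FAILS
Dual feasibility (all lambda_i >= 0): OK
Complementary slackness (lambda_i * g_i(x) = 0 for all i): OK

Verdict: the first failing condition is primal_feasibility -> primal.

primal


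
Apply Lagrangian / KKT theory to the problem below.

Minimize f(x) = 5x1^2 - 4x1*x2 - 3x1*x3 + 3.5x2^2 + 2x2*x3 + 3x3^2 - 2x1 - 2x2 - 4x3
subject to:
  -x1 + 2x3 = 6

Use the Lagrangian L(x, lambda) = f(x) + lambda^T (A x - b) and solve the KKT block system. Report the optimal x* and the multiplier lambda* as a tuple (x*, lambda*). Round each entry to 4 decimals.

Form the Lagrangian:
  L(x, lambda) = (1/2) x^T Q x + c^T x + lambda^T (A x - b)
Stationarity (grad_x L = 0): Q x + c + A^T lambda = 0.
Primal feasibility: A x = b.

This gives the KKT block system:
  [ Q   A^T ] [ x     ]   [-c ]
  [ A    0  ] [ lambda ] = [ b ]

Solving the linear system:
  x*      = (0.3168, -0.4356, 3.1584)
  lambda* = (-6.5644)
  f(x*)   = 13.495

x* = (0.3168, -0.4356, 3.1584), lambda* = (-6.5644)


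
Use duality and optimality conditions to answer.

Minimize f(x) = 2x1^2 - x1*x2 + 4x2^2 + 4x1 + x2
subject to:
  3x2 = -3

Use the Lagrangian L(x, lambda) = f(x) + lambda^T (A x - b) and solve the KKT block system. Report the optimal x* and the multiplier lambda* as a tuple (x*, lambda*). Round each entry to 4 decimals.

Form the Lagrangian:
  L(x, lambda) = (1/2) x^T Q x + c^T x + lambda^T (A x - b)
Stationarity (grad_x L = 0): Q x + c + A^T lambda = 0.
Primal feasibility: A x = b.

This gives the KKT block system:
  [ Q   A^T ] [ x     ]   [-c ]
  [ A    0  ] [ lambda ] = [ b ]

Solving the linear system:
  x*      = (-1.25, -1)
  lambda* = (1.9167)
  f(x*)   = -0.125

x* = (-1.25, -1), lambda* = (1.9167)


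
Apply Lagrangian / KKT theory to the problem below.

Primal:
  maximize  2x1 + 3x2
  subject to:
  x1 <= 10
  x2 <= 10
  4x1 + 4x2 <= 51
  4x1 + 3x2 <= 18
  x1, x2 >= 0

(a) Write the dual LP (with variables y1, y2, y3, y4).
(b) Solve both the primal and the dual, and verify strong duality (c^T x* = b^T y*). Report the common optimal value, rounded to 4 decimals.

The standard primal-dual pair for 'max c^T x s.t. A x <= b, x >= 0' is:
  Dual:  min b^T y  s.t.  A^T y >= c,  y >= 0.

So the dual LP is:
  minimize  10y1 + 10y2 + 51y3 + 18y4
  subject to:
    y1 + 4y3 + 4y4 >= 2
    y2 + 4y3 + 3y4 >= 3
    y1, y2, y3, y4 >= 0

Solving the primal: x* = (0, 6).
  primal value c^T x* = 18.
Solving the dual: y* = (0, 0, 0, 1).
  dual value b^T y* = 18.
Strong duality: c^T x* = b^T y*. Confirmed.

18


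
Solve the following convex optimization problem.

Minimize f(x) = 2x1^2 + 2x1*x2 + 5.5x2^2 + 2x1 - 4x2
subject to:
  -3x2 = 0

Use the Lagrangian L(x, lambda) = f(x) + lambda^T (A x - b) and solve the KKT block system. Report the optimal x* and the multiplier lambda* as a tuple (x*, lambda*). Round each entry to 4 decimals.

Form the Lagrangian:
  L(x, lambda) = (1/2) x^T Q x + c^T x + lambda^T (A x - b)
Stationarity (grad_x L = 0): Q x + c + A^T lambda = 0.
Primal feasibility: A x = b.

This gives the KKT block system:
  [ Q   A^T ] [ x     ]   [-c ]
  [ A    0  ] [ lambda ] = [ b ]

Solving the linear system:
  x*      = (-0.5, 0)
  lambda* = (-1.6667)
  f(x*)   = -0.5

x* = (-0.5, 0), lambda* = (-1.6667)


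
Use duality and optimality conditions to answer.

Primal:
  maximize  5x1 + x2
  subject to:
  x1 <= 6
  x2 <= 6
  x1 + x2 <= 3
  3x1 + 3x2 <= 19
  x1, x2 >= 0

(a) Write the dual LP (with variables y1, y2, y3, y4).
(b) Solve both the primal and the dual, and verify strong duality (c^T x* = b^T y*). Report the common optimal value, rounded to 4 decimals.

The standard primal-dual pair for 'max c^T x s.t. A x <= b, x >= 0' is:
  Dual:  min b^T y  s.t.  A^T y >= c,  y >= 0.

So the dual LP is:
  minimize  6y1 + 6y2 + 3y3 + 19y4
  subject to:
    y1 + y3 + 3y4 >= 5
    y2 + y3 + 3y4 >= 1
    y1, y2, y3, y4 >= 0

Solving the primal: x* = (3, 0).
  primal value c^T x* = 15.
Solving the dual: y* = (0, 0, 5, 0).
  dual value b^T y* = 15.
Strong duality: c^T x* = b^T y*. Confirmed.

15


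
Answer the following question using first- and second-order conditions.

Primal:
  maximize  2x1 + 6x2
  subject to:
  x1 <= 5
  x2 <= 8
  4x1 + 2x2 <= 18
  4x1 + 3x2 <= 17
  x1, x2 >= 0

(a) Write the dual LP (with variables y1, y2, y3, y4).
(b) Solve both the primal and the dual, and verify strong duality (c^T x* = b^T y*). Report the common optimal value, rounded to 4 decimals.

The standard primal-dual pair for 'max c^T x s.t. A x <= b, x >= 0' is:
  Dual:  min b^T y  s.t.  A^T y >= c,  y >= 0.

So the dual LP is:
  minimize  5y1 + 8y2 + 18y3 + 17y4
  subject to:
    y1 + 4y3 + 4y4 >= 2
    y2 + 2y3 + 3y4 >= 6
    y1, y2, y3, y4 >= 0

Solving the primal: x* = (0, 5.6667).
  primal value c^T x* = 34.
Solving the dual: y* = (0, 0, 0, 2).
  dual value b^T y* = 34.
Strong duality: c^T x* = b^T y*. Confirmed.

34


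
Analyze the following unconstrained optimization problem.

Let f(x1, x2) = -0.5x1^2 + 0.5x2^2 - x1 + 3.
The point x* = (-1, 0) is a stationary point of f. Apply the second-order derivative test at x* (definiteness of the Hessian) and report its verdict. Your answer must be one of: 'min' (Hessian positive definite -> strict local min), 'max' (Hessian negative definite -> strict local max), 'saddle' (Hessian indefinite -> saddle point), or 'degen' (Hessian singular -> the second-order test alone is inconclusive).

Compute the Hessian H = grad^2 f:
  H = [[-1, 0], [0, 1]]
Verify stationarity: grad f(x*) = H x* + g = (0, 0).
Eigenvalues of H: -1, 1.
Eigenvalues have mixed signs, so H is indefinite -> x* is a saddle point.

saddle


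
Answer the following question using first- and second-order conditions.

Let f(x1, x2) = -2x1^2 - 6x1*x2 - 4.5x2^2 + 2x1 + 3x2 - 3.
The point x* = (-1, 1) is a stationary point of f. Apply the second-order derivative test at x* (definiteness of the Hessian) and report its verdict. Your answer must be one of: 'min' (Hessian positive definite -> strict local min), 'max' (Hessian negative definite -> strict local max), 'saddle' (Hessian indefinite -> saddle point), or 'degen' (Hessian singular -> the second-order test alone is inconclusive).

Compute the Hessian H = grad^2 f:
  H = [[-4, -6], [-6, -9]]
Verify stationarity: grad f(x*) = H x* + g = (0, 0).
Eigenvalues of H: -13, 0.
H has a zero eigenvalue (singular; negative semidefinite but not definite), so H is neither positive definite, negative definite, nor indefinite. The second-order test alone is inconclusive -> degen.
(Indeed, f is constant along the null direction of H through x*, so x* is not a strict local extremum.)

degen


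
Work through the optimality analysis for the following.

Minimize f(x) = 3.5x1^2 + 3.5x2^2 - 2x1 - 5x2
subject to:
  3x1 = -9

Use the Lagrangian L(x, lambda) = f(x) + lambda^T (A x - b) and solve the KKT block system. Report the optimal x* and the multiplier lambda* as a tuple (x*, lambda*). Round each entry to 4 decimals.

Form the Lagrangian:
  L(x, lambda) = (1/2) x^T Q x + c^T x + lambda^T (A x - b)
Stationarity (grad_x L = 0): Q x + c + A^T lambda = 0.
Primal feasibility: A x = b.

This gives the KKT block system:
  [ Q   A^T ] [ x     ]   [-c ]
  [ A    0  ] [ lambda ] = [ b ]

Solving the linear system:
  x*      = (-3, 0.7143)
  lambda* = (7.6667)
  f(x*)   = 35.7143

x* = (-3, 0.7143), lambda* = (7.6667)


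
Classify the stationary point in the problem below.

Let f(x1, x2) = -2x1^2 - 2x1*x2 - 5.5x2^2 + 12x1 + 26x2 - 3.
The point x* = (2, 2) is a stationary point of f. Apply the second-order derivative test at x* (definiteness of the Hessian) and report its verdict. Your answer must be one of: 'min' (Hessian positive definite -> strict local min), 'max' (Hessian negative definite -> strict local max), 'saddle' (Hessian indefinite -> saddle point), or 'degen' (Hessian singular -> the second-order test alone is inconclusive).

Compute the Hessian H = grad^2 f:
  H = [[-4, -2], [-2, -11]]
Verify stationarity: grad f(x*) = H x* + g = (0, 0).
Eigenvalues of H: -11.5311, -3.4689.
Both eigenvalues < 0, so H is negative definite -> x* is a strict local max.

max


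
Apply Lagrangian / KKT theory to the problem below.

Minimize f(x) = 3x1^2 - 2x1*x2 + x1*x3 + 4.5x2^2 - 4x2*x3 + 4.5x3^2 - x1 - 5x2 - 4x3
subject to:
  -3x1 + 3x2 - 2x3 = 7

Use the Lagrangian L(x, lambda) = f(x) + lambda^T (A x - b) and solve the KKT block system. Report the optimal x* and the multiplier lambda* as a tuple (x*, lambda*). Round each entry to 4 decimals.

Form the Lagrangian:
  L(x, lambda) = (1/2) x^T Q x + c^T x + lambda^T (A x - b)
Stationarity (grad_x L = 0): Q x + c + A^T lambda = 0.
Primal feasibility: A x = b.

This gives the KKT block system:
  [ Q   A^T ] [ x     ]   [-c ]
  [ A    0  ] [ lambda ] = [ b ]

Solving the linear system:
  x*      = (-1.0259, 1.688, 0.5708)
  lambda* = (-3.3202)
  f(x*)   = 6.7718

x* = (-1.0259, 1.688, 0.5708), lambda* = (-3.3202)


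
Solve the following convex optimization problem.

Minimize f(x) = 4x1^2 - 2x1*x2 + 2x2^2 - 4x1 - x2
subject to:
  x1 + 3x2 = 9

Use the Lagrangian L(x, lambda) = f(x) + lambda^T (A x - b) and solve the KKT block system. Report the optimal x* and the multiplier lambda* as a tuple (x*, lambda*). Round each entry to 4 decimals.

Form the Lagrangian:
  L(x, lambda) = (1/2) x^T Q x + c^T x + lambda^T (A x - b)
Stationarity (grad_x L = 0): Q x + c + A^T lambda = 0.
Primal feasibility: A x = b.

This gives the KKT block system:
  [ Q   A^T ] [ x     ]   [-c ]
  [ A    0  ] [ lambda ] = [ b ]

Solving the linear system:
  x*      = (1.3977, 2.5341)
  lambda* = (-2.1136)
  f(x*)   = 5.4489

x* = (1.3977, 2.5341), lambda* = (-2.1136)


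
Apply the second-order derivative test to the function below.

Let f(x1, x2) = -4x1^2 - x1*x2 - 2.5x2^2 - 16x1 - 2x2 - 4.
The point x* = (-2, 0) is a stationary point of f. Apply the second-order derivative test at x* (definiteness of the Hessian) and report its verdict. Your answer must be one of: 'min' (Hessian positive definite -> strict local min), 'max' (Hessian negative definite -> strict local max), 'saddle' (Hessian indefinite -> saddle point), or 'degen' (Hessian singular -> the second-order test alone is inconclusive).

Compute the Hessian H = grad^2 f:
  H = [[-8, -1], [-1, -5]]
Verify stationarity: grad f(x*) = H x* + g = (0, 0).
Eigenvalues of H: -8.3028, -4.6972.
Both eigenvalues < 0, so H is negative definite -> x* is a strict local max.

max


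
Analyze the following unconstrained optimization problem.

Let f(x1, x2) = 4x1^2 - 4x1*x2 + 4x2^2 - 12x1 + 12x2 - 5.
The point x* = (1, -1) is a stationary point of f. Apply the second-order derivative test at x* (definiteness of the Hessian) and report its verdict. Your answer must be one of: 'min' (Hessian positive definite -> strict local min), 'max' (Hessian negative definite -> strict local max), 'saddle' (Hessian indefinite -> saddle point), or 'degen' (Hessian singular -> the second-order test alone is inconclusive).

Compute the Hessian H = grad^2 f:
  H = [[8, -4], [-4, 8]]
Verify stationarity: grad f(x*) = H x* + g = (0, 0).
Eigenvalues of H: 4, 12.
Both eigenvalues > 0, so H is positive definite -> x* is a strict local min.

min


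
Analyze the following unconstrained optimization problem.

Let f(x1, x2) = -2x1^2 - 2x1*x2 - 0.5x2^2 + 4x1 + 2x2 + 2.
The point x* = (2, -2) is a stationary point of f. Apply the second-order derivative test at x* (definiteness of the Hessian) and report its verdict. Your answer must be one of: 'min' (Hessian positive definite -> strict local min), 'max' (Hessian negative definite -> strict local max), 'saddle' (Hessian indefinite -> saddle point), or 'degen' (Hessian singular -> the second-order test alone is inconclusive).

Compute the Hessian H = grad^2 f:
  H = [[-4, -2], [-2, -1]]
Verify stationarity: grad f(x*) = H x* + g = (0, 0).
Eigenvalues of H: -5, 0.
H has a zero eigenvalue (singular; negative semidefinite but not definite), so H is neither positive definite, negative definite, nor indefinite. The second-order test alone is inconclusive -> degen.
(Indeed, f is constant along the null direction of H through x*, so x* is not a strict local extremum.)

degen


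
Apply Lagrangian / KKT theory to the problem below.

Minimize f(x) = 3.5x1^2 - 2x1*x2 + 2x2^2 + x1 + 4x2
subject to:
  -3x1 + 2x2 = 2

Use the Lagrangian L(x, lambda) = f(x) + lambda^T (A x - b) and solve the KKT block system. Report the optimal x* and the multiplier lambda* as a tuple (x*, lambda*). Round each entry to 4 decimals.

Form the Lagrangian:
  L(x, lambda) = (1/2) x^T Q x + c^T x + lambda^T (A x - b)
Stationarity (grad_x L = 0): Q x + c + A^T lambda = 0.
Primal feasibility: A x = b.

This gives the KKT block system:
  [ Q   A^T ] [ x     ]   [-c ]
  [ A    0  ] [ lambda ] = [ b ]

Solving the linear system:
  x*      = (-1.1, -0.65)
  lambda* = (-1.8)
  f(x*)   = -0.05

x* = (-1.1, -0.65), lambda* = (-1.8)


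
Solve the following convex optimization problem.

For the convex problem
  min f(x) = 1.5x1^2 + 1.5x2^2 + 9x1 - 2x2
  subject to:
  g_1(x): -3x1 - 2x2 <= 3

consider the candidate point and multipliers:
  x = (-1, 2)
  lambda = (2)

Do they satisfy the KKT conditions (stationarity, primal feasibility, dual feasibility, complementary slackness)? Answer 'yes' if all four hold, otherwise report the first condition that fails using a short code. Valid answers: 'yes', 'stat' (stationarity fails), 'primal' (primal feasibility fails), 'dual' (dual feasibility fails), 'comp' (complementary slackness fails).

Gradient of f: grad f(x) = Q x + c = (6, 4)
Constraint values g_i(x) = a_i^T x - b_i:
  g_1((-1, 2)) = -4
Stationarity residual: grad f(x) + sum_i lambda_i a_i = (0, 0)
  -> stationarity OK
Primal feasibility (all g_i <= 0): OK
Dual feasibility (all lambda_i >= 0): OK
Complementary slackness (lambda_i * g_i(x) = 0 for all i): FAILS

Verdict: the first failing condition is complementary_slackness -> comp.

comp


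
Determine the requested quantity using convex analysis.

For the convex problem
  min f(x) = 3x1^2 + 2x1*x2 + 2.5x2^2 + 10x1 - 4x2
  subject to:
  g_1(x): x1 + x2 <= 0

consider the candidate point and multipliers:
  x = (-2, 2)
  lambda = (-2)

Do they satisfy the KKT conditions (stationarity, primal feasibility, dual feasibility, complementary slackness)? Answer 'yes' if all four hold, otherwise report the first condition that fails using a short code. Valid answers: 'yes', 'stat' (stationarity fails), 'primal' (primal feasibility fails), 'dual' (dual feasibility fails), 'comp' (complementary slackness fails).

Gradient of f: grad f(x) = Q x + c = (2, 2)
Constraint values g_i(x) = a_i^T x - b_i:
  g_1((-2, 2)) = 0
Stationarity residual: grad f(x) + sum_i lambda_i a_i = (0, 0)
  -> stationarity OK
Primal feasibility (all g_i <= 0): OK
Dual feasibility (all lambda_i >= 0): FAILS
Complementary slackness (lambda_i * g_i(x) = 0 for all i): OK

Verdict: the first failing condition is dual_feasibility -> dual.

dual


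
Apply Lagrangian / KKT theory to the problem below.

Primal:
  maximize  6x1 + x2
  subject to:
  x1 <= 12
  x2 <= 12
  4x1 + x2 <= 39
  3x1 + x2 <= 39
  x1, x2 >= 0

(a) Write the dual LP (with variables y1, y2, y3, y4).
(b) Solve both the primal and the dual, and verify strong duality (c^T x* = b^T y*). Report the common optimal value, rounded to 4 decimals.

The standard primal-dual pair for 'max c^T x s.t. A x <= b, x >= 0' is:
  Dual:  min b^T y  s.t.  A^T y >= c,  y >= 0.

So the dual LP is:
  minimize  12y1 + 12y2 + 39y3 + 39y4
  subject to:
    y1 + 4y3 + 3y4 >= 6
    y2 + y3 + y4 >= 1
    y1, y2, y3, y4 >= 0

Solving the primal: x* = (9.75, 0).
  primal value c^T x* = 58.5.
Solving the dual: y* = (0, 0, 1.5, 0).
  dual value b^T y* = 58.5.
Strong duality: c^T x* = b^T y*. Confirmed.

58.5


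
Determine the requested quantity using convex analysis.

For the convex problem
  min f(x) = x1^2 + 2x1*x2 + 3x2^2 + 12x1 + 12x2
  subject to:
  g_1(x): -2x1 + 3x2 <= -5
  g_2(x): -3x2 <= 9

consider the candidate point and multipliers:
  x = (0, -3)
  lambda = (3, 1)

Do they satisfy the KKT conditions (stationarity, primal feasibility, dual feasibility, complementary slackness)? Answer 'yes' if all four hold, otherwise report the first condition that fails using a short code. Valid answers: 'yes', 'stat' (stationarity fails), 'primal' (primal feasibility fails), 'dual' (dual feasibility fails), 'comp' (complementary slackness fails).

Gradient of f: grad f(x) = Q x + c = (6, -6)
Constraint values g_i(x) = a_i^T x - b_i:
  g_1((0, -3)) = -4
  g_2((0, -3)) = 0
Stationarity residual: grad f(x) + sum_i lambda_i a_i = (0, 0)
  -> stationarity OK
Primal feasibility (all g_i <= 0): OK
Dual feasibility (all lambda_i >= 0): OK
Complementary slackness (lambda_i * g_i(x) = 0 for all i): FAILS

Verdict: the first failing condition is complementary_slackness -> comp.

comp


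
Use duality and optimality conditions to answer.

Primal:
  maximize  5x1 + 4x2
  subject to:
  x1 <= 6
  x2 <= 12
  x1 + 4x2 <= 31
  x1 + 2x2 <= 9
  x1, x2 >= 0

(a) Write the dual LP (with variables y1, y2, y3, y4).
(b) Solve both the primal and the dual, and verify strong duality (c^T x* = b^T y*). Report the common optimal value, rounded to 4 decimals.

The standard primal-dual pair for 'max c^T x s.t. A x <= b, x >= 0' is:
  Dual:  min b^T y  s.t.  A^T y >= c,  y >= 0.

So the dual LP is:
  minimize  6y1 + 12y2 + 31y3 + 9y4
  subject to:
    y1 + y3 + y4 >= 5
    y2 + 4y3 + 2y4 >= 4
    y1, y2, y3, y4 >= 0

Solving the primal: x* = (6, 1.5).
  primal value c^T x* = 36.
Solving the dual: y* = (3, 0, 0, 2).
  dual value b^T y* = 36.
Strong duality: c^T x* = b^T y*. Confirmed.

36


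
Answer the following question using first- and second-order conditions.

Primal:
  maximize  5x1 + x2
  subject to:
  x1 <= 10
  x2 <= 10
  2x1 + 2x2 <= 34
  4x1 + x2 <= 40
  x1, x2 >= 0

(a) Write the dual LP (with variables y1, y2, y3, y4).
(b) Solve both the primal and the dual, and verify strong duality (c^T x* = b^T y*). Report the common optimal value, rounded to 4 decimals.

The standard primal-dual pair for 'max c^T x s.t. A x <= b, x >= 0' is:
  Dual:  min b^T y  s.t.  A^T y >= c,  y >= 0.

So the dual LP is:
  minimize  10y1 + 10y2 + 34y3 + 40y4
  subject to:
    y1 + 2y3 + 4y4 >= 5
    y2 + 2y3 + y4 >= 1
    y1, y2, y3, y4 >= 0

Solving the primal: x* = (10, 0).
  primal value c^T x* = 50.
Solving the dual: y* = (0, 0, 0, 1.25).
  dual value b^T y* = 50.
Strong duality: c^T x* = b^T y*. Confirmed.

50


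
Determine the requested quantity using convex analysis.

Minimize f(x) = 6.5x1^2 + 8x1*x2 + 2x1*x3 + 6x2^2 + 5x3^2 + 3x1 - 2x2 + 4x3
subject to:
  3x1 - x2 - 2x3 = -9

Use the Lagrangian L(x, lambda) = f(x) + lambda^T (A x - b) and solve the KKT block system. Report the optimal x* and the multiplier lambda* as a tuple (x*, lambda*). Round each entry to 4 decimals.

Form the Lagrangian:
  L(x, lambda) = (1/2) x^T Q x + c^T x + lambda^T (A x - b)
Stationarity (grad_x L = 0): Q x + c + A^T lambda = 0.
Primal feasibility: A x = b.

This gives the KKT block system:
  [ Q   A^T ] [ x     ]   [-c ]
  [ A    0  ] [ lambda ] = [ b ]

Solving the linear system:
  x*      = (-2.0391, 1.7573, 0.5628)
  lambda* = (2.7747)
  f(x*)   = 8.7959

x* = (-2.0391, 1.7573, 0.5628), lambda* = (2.7747)


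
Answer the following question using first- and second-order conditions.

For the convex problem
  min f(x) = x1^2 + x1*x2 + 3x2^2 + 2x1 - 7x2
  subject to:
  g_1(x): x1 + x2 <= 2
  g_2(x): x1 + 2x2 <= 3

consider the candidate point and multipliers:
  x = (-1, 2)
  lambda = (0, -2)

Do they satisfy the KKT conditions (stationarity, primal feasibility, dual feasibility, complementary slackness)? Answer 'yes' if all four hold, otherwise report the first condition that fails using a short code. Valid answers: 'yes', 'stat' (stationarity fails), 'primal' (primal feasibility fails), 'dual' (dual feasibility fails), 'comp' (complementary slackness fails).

Gradient of f: grad f(x) = Q x + c = (2, 4)
Constraint values g_i(x) = a_i^T x - b_i:
  g_1((-1, 2)) = -1
  g_2((-1, 2)) = 0
Stationarity residual: grad f(x) + sum_i lambda_i a_i = (0, 0)
  -> stationarity OK
Primal feasibility (all g_i <= 0): OK
Dual feasibility (all lambda_i >= 0): FAILS
Complementary slackness (lambda_i * g_i(x) = 0 for all i): OK

Verdict: the first failing condition is dual_feasibility -> dual.

dual


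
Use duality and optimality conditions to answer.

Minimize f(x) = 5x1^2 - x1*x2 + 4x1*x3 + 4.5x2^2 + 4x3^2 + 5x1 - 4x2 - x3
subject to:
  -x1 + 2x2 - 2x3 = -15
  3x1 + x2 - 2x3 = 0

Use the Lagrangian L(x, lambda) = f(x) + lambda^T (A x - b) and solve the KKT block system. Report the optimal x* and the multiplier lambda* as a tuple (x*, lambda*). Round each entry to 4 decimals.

Form the Lagrangian:
  L(x, lambda) = (1/2) x^T Q x + c^T x + lambda^T (A x - b)
Stationarity (grad_x L = 0): Q x + c + A^T lambda = 0.
Primal feasibility: A x = b.

This gives the KKT block system:
  [ Q   A^T ] [ x     ]   [-c ]
  [ A    0  ] [ lambda ] = [ b ]

Solving the linear system:
  x*      = (2.8658, -3.5368, 2.5303)
  lambda* = (23.3437, -7.9908)
  f(x*)   = 188.051

x* = (2.8658, -3.5368, 2.5303), lambda* = (23.3437, -7.9908)


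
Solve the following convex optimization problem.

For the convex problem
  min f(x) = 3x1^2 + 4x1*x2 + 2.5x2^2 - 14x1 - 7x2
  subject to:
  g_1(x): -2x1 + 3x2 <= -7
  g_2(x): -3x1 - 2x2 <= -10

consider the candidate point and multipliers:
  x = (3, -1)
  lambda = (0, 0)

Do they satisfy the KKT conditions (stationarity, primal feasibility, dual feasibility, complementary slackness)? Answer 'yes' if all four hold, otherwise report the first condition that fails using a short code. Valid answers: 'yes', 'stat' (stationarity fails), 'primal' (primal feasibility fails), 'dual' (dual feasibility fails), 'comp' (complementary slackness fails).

Gradient of f: grad f(x) = Q x + c = (0, 0)
Constraint values g_i(x) = a_i^T x - b_i:
  g_1((3, -1)) = -2
  g_2((3, -1)) = 3
Stationarity residual: grad f(x) + sum_i lambda_i a_i = (0, 0)
  -> stationarity OK
Primal feasibility (all g_i <= 0): FAILS
Dual feasibility (all lambda_i >= 0): OK
Complementary slackness (lambda_i * g_i(x) = 0 for all i): OK

Verdict: the first failing condition is primal_feasibility -> primal.

primal
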